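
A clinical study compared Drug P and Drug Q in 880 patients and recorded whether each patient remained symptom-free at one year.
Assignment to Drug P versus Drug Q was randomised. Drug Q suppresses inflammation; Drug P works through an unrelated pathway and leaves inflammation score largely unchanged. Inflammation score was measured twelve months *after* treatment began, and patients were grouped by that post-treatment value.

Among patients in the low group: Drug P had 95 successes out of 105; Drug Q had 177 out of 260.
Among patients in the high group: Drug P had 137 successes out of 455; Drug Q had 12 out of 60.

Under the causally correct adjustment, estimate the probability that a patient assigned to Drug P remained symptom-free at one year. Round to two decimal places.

The inflammation score-specific comparison favours Drug P throughout, but the pooled figures favour Drug Q. The question is whether to condition on inflammation score.
Inflammation score lies on the pathway drug → inflammation score → outcome, so adjusting for it blocks the indirect effect. For the total causal effect of drug, use the unadjusted pooled rates.
So P(outcome | do(Drug P)) is just the pooled rate for Drug P: 232/560 = 0.414.

0.41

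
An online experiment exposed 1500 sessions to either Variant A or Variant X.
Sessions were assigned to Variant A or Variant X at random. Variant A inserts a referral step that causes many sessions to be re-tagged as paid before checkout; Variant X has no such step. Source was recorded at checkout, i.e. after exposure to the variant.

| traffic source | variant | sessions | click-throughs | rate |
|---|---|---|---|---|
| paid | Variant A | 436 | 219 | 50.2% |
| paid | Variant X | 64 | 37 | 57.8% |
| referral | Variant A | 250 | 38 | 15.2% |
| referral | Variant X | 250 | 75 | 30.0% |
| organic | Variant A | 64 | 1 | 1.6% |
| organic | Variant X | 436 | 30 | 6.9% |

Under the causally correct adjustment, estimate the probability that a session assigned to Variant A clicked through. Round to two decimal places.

0.34

Traffic source here is a post-treatment variable shaped by the variant; conditioning on it would introduce bias rather than remove it. The overall comparison is the causal one.
So P(outcome | do(Variant A)) is just the pooled rate for Variant A: 258/750 = 0.344.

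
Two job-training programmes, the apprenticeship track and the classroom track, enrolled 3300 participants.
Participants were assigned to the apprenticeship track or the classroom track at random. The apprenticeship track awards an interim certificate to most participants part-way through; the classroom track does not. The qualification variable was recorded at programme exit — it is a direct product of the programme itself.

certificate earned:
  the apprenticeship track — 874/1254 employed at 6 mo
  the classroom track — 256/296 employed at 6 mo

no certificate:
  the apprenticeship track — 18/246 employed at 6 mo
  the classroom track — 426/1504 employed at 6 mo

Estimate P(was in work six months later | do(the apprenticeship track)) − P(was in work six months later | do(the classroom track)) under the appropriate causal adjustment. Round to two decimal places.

Qualification attained during the programme lies on the pathway programme → qualification attained during the programme → outcome, so adjusting for it blocks the indirect effect. For the total causal effect of programme, use the unadjusted pooled rates.
The causal difference is the pooled difference: 0.595 − 0.379 = +0.216.

+0.22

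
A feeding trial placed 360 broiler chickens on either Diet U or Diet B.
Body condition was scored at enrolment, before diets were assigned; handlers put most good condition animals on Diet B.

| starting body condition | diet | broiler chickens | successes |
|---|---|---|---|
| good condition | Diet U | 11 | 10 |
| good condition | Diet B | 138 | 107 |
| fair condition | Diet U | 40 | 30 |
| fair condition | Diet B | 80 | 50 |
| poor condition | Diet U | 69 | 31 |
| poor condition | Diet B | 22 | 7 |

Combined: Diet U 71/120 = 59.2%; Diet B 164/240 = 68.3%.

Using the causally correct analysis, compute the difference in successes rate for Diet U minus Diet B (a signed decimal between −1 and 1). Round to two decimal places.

+0.13

Since starting body condition is a pre-existing factor (not a product of the diet) and it affects the outcome on its own, it is a confounder. The stratified rates, not the pooled rate, identify the causal effect.
Adjusting over the population distribution of starting body condition: 0.414·(0.909−0.775) + 0.333·(0.750−0.625) + 0.253·(0.449−0.318) = +0.130.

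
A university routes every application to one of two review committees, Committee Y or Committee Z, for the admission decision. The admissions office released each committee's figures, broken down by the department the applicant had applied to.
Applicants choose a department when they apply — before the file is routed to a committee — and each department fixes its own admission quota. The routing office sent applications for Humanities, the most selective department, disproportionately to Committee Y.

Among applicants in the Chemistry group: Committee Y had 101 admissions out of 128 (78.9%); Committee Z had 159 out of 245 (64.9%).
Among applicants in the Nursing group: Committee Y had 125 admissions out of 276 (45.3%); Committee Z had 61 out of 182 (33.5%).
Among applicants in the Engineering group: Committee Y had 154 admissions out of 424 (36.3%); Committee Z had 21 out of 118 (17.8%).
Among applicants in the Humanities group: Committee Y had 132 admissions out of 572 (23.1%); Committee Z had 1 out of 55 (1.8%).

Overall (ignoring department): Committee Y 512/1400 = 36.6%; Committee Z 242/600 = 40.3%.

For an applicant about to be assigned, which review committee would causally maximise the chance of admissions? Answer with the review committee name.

Committee Y

The department-specific comparison favours Committee Y throughout, but the pooled figures favour Committee Z. The question is whether to condition on department.
The imbalance in department arose from how applicants were allocated, not from anything the review committee did; and department independently affects the outcome. The pooled gap is confounded — condition on department.
Within each level — Chemistry: 78.9% vs 64.9%; Nursing: 45.3% vs 33.5%; Engineering: 36.3% vs 17.8%; Humanities: 23.1% vs 1.8% — Committee Y is higher every time.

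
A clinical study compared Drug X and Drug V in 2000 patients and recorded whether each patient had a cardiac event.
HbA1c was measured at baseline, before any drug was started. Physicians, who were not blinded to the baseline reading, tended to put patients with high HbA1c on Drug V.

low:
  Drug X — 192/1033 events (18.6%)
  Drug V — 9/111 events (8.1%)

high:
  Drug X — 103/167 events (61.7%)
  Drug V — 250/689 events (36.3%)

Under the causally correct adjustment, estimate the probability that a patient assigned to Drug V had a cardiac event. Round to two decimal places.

HbA1c satisfies the back-door criterion: it is not a descendant of the drug, and it blocks the spurious path from drug to outcome. Adjusting for it (i.e., using the within-HbA1c rates) gives the causal effect.
Standardising Drug V to the population HbA1c mix: 0.572·9/111 + 0.428·250/689 = 0.202.

0.20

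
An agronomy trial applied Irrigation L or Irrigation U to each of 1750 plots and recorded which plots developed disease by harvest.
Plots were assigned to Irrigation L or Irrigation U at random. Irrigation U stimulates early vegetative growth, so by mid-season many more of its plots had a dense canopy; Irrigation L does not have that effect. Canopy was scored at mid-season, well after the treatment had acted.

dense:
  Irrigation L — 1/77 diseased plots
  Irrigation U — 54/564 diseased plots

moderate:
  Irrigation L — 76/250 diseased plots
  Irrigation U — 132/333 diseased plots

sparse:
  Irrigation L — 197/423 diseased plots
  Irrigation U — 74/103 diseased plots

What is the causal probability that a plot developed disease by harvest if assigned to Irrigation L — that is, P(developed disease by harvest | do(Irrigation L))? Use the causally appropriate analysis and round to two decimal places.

0.37

Because the irrigation influences mid-season canopy, mid-season canopy is a post-treatment mediator, not a confounder. Stratifying on it would bias the estimate; the causal effect is the crude pooled difference.
So P(outcome | do(Irrigation L)) is just the pooled rate for Irrigation L: 274/750 = 0.365.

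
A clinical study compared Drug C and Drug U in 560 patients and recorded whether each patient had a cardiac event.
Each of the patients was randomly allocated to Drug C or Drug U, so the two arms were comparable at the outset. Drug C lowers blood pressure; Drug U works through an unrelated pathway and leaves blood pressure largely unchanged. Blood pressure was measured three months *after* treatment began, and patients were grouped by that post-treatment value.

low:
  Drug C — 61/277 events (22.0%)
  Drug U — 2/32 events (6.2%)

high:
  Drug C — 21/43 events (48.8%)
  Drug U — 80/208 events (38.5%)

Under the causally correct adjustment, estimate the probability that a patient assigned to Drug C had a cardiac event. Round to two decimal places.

0.26

Within every blood pressure level Drug U has the lower rate, yet pooled Drug C does — Simpson's reversal.
The distribution of blood pressure is itself part of what the drug does — it is an intermediate outcome. Holding it fixed would remove that part of the effect; the total effect is the pooled difference.
So P(outcome | do(Drug C)) is just the pooled rate for Drug C: 82/320 = 0.256.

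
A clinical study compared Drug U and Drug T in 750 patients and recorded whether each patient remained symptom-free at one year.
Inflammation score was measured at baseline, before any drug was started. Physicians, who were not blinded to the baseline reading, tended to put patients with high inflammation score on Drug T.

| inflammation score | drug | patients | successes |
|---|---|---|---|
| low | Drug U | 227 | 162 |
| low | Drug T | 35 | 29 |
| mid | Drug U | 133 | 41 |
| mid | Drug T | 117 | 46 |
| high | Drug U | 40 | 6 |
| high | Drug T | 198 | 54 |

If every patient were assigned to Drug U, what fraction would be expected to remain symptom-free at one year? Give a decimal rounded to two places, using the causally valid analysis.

0.40

Inflammation score satisfies the back-door criterion: it is not a descendant of the drug, and it blocks the spurious path from drug to outcome. Adjusting for it (i.e., using the within-inflammation score rates) gives the causal effect.
Standardising Drug U to the population inflammation score mix: 0.349·162/227 + 0.333·41/133 + 0.317·6/40 = 0.400.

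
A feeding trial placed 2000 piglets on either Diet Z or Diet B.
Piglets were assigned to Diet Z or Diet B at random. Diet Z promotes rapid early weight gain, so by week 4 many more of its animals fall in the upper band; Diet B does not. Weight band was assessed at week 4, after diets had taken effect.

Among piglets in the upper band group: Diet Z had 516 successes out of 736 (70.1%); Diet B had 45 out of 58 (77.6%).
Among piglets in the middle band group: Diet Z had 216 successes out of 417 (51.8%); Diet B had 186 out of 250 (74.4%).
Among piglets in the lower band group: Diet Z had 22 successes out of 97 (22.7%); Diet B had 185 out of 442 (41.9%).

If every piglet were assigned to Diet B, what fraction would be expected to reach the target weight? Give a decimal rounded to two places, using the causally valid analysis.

0.55

Week-4 weight band is recorded after the diet and is itself shifted by it — it sits on the causal path from diet to outcome. Conditioning on a mediator would strip out part of the effect we want; the pooled comparison gives the total causal effect.
So P(outcome | do(Diet B)) is just the pooled rate for Diet B: 416/750 = 0.555.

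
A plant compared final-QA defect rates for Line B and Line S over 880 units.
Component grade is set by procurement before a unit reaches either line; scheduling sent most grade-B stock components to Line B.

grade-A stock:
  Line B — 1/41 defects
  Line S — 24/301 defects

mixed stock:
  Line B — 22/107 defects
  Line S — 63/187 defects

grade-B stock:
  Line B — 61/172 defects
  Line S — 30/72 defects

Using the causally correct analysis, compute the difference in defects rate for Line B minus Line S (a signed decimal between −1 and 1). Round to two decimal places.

-0.08

Here component grade is a common cause — it drives both which line a case falls under and the outcome. The crude comparison mixes populations; the stratum-specific rates are the causally relevant ones.
Adjusting over the population distribution of component grade: 0.389·(0.024−0.080) + 0.334·(0.206−0.337) + 0.277·(0.355−0.417) = -0.083.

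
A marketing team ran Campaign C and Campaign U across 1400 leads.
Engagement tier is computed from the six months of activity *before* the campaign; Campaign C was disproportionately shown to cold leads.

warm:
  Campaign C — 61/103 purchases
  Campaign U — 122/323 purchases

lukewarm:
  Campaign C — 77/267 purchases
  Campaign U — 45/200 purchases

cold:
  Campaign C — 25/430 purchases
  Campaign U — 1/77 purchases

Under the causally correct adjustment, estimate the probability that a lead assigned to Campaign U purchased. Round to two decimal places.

0.19

The engagement tier-specific comparison favours Campaign C throughout, but the pooled figures favour Campaign U. The question is whether to condition on engagement tier.
Nothing the campaign does changes engagement tier; the imbalance is an allocation artefact. With engagement tier also predicting the outcome, the pooled figure is confounded, and the within-stratum comparison is the causal one.
Standardising Campaign U to the population engagement tier mix: 0.304·122/323 + 0.334·45/200 + 0.362·1/77 = 0.195.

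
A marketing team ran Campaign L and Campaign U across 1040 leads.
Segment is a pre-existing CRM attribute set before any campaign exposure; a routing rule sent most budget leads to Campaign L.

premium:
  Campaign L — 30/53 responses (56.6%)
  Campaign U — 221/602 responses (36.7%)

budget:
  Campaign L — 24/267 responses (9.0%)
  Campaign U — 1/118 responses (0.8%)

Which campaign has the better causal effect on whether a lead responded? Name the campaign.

The stratified and pooled comparisons disagree (Campaign L wins within each customer segment; Campaign U wins overall), so the answer turns on the causal role of customer segment.
Customer segment differs across campaigns for reasons unrelated to any effect of the campaign itself, and it separately predicts the outcome — a classic confounder. We must compare within customer segment levels.
Within each level — premium: 56.6% vs 36.7%; budget: 9.0% vs 0.8% — Campaign L is higher every time.

Campaign L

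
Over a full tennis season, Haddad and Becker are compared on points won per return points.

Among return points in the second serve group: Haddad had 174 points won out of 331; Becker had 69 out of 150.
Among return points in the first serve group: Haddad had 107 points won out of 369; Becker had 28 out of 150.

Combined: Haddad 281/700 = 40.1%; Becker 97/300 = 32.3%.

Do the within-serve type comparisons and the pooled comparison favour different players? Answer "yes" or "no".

Within each serve type level (second serve 52.6% vs 46.0%; first serve 29.0% vs 18.7%), Haddad has the higher rate every time. Pooled: 40.1% vs 32.3% — Haddad has the higher rate overall. They agree.

no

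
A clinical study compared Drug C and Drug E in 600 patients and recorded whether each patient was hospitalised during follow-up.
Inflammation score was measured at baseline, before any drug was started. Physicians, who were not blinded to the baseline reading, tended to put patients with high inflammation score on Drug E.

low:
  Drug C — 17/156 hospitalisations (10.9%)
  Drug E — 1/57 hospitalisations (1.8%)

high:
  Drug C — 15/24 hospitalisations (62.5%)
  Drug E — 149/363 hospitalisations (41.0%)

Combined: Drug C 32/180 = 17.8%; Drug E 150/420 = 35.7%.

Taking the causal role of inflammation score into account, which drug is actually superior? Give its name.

Drug E

Inflammation score differs across drugs for reasons unrelated to any effect of the drug itself, and it separately predicts the outcome — a classic confounder. We must compare within inflammation score levels.
Within each level — low: 10.9% vs 1.8%; high: 62.5% vs 41.0% — Drug E is lower every time.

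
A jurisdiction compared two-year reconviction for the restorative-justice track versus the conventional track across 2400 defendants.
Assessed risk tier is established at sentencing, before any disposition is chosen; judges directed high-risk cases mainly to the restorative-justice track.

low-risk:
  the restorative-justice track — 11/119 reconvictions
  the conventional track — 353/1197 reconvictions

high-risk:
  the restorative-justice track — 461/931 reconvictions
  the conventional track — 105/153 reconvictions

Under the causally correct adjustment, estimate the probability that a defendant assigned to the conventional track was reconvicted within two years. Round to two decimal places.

0.47

Nothing the disposition does changes assessed risk tier; the imbalance is an allocation artefact. With assessed risk tier also predicting the outcome, the pooled figure is confounded, and the within-stratum comparison is the causal one.
Standardising the conventional track to the population assessed risk tier mix: 0.548·353/1197 + 0.452·105/153 = 0.472.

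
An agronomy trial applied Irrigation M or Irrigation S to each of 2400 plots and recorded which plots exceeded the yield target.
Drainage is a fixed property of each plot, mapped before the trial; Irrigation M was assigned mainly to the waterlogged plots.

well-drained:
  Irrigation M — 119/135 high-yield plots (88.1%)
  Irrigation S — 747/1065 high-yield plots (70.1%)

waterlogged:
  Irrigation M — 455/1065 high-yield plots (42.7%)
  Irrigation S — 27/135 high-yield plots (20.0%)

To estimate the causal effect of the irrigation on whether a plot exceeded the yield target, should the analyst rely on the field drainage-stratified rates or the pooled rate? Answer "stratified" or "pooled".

stratified

Here field drainage is a common cause — it drives both which irrigation a case falls under and the outcome. The crude comparison mixes populations; the stratum-specific rates are the causally relevant ones.
Within each level — well-drained: 88.1% vs 70.1%; waterlogged: 42.7% vs 20.0% — Irrigation M is higher every time.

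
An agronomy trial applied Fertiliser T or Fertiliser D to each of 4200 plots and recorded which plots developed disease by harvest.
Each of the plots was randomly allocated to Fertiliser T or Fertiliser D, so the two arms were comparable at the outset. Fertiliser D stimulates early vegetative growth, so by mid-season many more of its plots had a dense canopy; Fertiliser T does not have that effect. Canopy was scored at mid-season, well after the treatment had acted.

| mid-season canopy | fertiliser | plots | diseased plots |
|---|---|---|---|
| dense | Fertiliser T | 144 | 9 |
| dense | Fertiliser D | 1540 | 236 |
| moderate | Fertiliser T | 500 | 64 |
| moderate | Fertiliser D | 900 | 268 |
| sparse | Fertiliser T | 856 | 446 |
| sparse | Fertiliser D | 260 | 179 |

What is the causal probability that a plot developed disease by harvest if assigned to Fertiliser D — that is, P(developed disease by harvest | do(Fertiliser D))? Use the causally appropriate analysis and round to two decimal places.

0.25

The mid-season canopy-specific comparison favours Fertiliser T throughout, but the pooled figures favour Fertiliser D. The question is whether to condition on mid-season canopy.
Stratifying would compare fertilisers among plots the fertilisers themselves sorted into mid-season canopy groups — a form of selection on an intermediate. The unconditioned pooled rates give the total causal effect.
So P(outcome | do(Fertiliser D)) is just the pooled rate for Fertiliser D: 683/2700 = 0.253.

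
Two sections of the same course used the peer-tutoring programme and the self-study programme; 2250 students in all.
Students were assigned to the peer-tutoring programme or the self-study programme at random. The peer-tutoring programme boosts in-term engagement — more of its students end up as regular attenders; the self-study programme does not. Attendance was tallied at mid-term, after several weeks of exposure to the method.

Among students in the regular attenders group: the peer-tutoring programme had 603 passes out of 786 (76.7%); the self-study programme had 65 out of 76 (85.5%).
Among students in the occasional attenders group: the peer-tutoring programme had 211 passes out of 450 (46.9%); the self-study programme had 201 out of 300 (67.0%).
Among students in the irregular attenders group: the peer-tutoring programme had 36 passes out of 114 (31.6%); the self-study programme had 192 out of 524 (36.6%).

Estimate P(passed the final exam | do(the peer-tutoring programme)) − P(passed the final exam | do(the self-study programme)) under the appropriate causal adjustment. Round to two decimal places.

+0.12

Mid-term attendance is downstream of the teaching method. One should not condition on a consequence of treatment, so the overall rates are the right comparison.
The causal difference is the pooled difference: 0.630 − 0.509 = +0.121.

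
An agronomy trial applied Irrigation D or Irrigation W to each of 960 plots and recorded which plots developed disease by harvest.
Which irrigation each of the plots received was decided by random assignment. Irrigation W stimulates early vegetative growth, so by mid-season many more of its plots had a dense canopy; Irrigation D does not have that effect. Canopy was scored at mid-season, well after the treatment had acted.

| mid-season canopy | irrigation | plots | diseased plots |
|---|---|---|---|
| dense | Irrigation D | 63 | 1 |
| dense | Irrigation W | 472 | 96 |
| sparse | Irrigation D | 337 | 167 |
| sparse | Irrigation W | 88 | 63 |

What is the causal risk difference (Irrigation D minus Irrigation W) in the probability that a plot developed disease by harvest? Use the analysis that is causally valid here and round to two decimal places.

Mid-season canopy is downstream of the irrigation. One should not condition on a consequence of treatment, so the overall rates are the right comparison.
The causal difference is the pooled difference: 0.420 − 0.284 = +0.136.

+0.14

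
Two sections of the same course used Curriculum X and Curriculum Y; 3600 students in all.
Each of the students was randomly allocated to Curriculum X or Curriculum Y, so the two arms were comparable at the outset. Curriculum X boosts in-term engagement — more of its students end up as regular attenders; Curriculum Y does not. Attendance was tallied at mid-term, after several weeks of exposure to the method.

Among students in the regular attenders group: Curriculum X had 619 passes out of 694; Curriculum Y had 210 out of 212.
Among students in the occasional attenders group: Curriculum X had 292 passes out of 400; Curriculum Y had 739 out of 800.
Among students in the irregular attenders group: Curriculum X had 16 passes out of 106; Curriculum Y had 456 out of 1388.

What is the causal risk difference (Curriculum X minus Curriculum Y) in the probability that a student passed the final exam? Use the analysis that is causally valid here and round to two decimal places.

+0.19

The mid-term attendance-specific comparison favours Curriculum Y throughout, but the pooled figures favour Curriculum X. The question is whether to condition on mid-term attendance.
The distribution of mid-term attendance is itself part of what the teaching method does — it is an intermediate outcome. Holding it fixed would remove that part of the effect; the total effect is the pooled difference.
The causal difference is the pooled difference: 0.772 − 0.585 = +0.187.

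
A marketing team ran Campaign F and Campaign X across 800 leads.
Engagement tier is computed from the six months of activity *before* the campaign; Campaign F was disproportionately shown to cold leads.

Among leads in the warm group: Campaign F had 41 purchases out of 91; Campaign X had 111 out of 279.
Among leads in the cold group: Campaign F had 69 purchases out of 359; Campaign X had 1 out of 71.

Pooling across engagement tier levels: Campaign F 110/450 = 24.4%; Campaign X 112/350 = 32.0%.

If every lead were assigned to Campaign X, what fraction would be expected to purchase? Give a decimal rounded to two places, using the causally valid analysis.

0.19

Campaign F is higher inside every engagement tier stratum but Campaign X is higher in aggregate. Whether to stratify depends on how engagement tier relates to the campaign.
Engagement tier differs across campaigns for reasons unrelated to any effect of the campaign itself, and it separately predicts the outcome — a classic confounder. We must compare within engagement tier levels.
Standardising Campaign X to the population engagement tier mix: 0.463·111/279 + 0.537·1/71 = 0.192.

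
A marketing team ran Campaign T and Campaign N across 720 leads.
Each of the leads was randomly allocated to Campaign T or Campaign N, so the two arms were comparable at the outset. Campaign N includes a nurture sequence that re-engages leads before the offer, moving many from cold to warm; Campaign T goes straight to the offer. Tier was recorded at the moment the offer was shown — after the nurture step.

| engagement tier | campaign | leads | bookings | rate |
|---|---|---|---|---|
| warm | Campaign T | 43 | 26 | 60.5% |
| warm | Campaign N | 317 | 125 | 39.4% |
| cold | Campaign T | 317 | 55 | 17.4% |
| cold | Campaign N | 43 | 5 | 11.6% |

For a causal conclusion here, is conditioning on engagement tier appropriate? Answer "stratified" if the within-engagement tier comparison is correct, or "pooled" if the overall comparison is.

Because the campaign influences engagement tier, engagement tier is a post-treatment mediator, not a confounder. Stratifying on it would bias the estimate; the causal effect is the crude pooled difference.
Pooled: Campaign T 22.5% vs Campaign N 36.1%; Campaign N is higher overall.

pooled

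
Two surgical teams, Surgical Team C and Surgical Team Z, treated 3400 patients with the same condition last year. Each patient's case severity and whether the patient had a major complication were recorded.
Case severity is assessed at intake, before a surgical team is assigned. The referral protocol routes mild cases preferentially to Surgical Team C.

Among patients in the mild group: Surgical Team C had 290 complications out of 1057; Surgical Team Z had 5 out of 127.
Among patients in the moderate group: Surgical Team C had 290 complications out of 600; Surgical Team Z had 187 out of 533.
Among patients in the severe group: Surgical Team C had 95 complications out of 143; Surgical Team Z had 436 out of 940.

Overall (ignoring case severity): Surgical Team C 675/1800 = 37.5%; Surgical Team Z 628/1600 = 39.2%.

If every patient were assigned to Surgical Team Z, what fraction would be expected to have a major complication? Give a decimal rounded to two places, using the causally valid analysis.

0.28

The stratified and pooled comparisons disagree (Surgical Team Z wins within each case severity; Surgical Team C wins overall), so the answer turns on the causal role of case severity.
Case severity differs across surgical teams for reasons unrelated to any effect of the surgical team itself, and it separately predicts the outcome — a classic confounder. We must compare within case severity levels.
Standardising Surgical Team Z to the population case severity mix: 0.348·5/127 + 0.333·187/533 + 0.319·436/940 = 0.278.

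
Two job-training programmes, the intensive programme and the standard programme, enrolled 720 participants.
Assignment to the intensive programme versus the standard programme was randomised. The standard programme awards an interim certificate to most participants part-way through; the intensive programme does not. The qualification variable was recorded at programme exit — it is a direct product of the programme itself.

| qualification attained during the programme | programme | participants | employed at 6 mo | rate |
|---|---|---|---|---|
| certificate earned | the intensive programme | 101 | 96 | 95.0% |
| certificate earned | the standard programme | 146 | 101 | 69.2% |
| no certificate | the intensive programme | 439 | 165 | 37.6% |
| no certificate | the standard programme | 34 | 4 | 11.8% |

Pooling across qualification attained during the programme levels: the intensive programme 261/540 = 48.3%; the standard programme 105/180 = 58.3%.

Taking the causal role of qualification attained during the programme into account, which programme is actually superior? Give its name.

Stratifying would compare programmes among participants the programmes themselves sorted into qualification attained during the programme groups — a form of selection on an intermediate. The unconditioned pooled rates give the total causal effect.
Pooled: the intensive programme 48.3% vs the standard programme 58.3%; the standard programme is higher overall.

the standard programme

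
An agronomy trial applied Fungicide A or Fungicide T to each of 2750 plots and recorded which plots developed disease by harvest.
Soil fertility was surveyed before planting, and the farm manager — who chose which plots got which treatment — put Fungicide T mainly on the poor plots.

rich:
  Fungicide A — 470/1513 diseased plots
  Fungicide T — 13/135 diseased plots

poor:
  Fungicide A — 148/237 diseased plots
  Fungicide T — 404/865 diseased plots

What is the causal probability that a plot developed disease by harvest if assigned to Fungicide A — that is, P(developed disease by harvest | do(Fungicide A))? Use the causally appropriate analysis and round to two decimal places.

Within every soil fertility level Fungicide T has the lower rate, yet pooled Fungicide A does — Simpson's reversal.
Soil fertility is set before the fungicide has any effect — it is not caused by the fungicide — and it independently drives the outcome. That makes it a confounder, so the causal comparison is within soil fertility levels.
Standardising Fungicide A to the population soil fertility mix: 0.599·470/1513 + 0.401·148/237 = 0.436.

0.44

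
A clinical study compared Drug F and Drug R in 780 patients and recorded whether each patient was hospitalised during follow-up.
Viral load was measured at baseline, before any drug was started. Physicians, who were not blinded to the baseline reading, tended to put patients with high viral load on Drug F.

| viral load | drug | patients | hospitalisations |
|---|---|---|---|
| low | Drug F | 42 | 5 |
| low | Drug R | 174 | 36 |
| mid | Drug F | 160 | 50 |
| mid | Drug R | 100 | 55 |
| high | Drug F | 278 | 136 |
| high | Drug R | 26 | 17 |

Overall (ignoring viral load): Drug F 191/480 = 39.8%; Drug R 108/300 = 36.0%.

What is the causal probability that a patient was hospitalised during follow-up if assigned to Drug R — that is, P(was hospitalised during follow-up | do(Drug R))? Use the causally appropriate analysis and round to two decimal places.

0.50

Viral load is set before the drug has any effect — it is not caused by the drug — and it independently drives the outcome. That makes it a confounder, so the causal comparison is within viral load levels.
Standardising Drug R to the population viral load mix: 0.277·36/174 + 0.333·55/100 + 0.390·17/26 = 0.495.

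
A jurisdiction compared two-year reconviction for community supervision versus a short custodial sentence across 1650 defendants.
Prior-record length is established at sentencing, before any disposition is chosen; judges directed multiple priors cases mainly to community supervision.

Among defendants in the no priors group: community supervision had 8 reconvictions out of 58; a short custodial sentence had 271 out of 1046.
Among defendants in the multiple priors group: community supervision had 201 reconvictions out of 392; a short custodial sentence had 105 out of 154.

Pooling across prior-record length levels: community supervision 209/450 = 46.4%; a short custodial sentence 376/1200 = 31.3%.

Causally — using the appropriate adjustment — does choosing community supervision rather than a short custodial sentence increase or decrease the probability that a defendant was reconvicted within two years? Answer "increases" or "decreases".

Within every prior-record length level community supervision has the lower rate, yet pooled a short custodial sentence does — Simpson's reversal.
Nothing the disposition does changes prior-record length; the imbalance is an allocation artefact. With prior-record length also predicting the outcome, the pooled figure is confounded, and the within-stratum comparison is the causal one.
Within each level — no priors: 13.8% vs 25.9%; multiple priors: 51.3% vs 68.2% — community supervision is lower every time.

decreases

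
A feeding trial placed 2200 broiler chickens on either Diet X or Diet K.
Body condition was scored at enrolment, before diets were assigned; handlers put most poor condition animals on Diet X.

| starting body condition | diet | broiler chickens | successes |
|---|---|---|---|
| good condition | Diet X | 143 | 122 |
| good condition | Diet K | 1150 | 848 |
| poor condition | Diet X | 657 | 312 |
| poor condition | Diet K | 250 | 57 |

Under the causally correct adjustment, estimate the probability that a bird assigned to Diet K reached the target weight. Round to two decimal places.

Within every starting body condition level Diet X has the higher rate, yet pooled Diet K does — Simpson's reversal.
The imbalance in starting body condition arose from how broiler chickens were allocated, not from anything the diet did; and starting body condition independently affects the outcome. The pooled gap is confounded — condition on starting body condition.
Standardising Diet K to the population starting body condition mix: 0.588·848/1150 + 0.412·57/250 = 0.527.

0.53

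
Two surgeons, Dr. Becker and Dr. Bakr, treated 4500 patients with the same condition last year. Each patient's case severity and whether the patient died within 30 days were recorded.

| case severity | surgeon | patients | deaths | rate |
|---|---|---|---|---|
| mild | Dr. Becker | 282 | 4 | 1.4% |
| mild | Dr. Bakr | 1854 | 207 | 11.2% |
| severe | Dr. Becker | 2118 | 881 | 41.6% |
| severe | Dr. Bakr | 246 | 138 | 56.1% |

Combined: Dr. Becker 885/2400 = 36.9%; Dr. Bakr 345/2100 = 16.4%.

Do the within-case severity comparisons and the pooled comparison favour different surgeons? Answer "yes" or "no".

Within each case severity level (mild 1.4% vs 11.2%; severe 41.6% vs 56.1%), Dr. Becker has the lower rate every time. Pooled: 36.9% vs 16.4% — Dr. Bakr has the lower rate overall. The two comparisons disagree.

yes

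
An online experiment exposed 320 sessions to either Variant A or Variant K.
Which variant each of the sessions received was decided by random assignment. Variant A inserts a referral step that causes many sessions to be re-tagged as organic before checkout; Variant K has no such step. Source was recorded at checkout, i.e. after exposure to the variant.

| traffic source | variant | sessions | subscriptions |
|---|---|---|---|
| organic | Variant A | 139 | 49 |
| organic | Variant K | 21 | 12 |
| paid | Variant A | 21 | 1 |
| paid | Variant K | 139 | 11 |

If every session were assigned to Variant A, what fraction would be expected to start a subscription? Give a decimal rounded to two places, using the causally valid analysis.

The stratified and pooled comparisons disagree (Variant K wins within each traffic source; Variant A wins overall), so the answer turns on the causal role of traffic source.
Traffic source here is a post-treatment variable shaped by the variant; conditioning on it would introduce bias rather than remove it. The overall comparison is the causal one.
So P(outcome | do(Variant A)) is just the pooled rate for Variant A: 50/160 = 0.312.

0.31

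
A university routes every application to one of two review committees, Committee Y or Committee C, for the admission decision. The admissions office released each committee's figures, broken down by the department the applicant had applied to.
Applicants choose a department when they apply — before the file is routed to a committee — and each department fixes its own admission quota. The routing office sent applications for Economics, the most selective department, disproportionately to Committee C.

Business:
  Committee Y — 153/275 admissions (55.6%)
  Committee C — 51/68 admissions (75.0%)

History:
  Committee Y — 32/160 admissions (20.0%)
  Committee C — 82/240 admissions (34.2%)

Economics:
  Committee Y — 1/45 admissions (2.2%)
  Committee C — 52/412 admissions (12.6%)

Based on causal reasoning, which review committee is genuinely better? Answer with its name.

Committee C

Since department is a pre-existing factor (not a product of the review committee) and it affects the outcome on its own, it is a confounder. The stratified rates, not the pooled rate, identify the causal effect.
Within each level — Business: 55.6% vs 75.0%; History: 20.0% vs 34.2%; Economics: 2.2% vs 12.6% — Committee C is higher every time.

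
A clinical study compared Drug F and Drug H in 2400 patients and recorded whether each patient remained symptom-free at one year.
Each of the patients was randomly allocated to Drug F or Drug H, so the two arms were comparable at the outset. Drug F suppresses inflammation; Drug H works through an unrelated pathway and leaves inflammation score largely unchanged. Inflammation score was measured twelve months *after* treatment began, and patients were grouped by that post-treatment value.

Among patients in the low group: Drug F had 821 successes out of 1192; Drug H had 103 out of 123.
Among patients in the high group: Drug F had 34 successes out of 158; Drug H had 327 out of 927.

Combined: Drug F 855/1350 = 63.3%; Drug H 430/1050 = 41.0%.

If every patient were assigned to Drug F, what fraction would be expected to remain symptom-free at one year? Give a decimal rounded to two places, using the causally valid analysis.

The stratified and pooled comparisons disagree (Drug H wins within each inflammation score; Drug F wins overall), so the answer turns on the causal role of inflammation score.
Stratifying would compare drugs among patients the drugs themselves sorted into inflammation score groups — a form of selection on an intermediate. The unconditioned pooled rates give the total causal effect.
So P(outcome | do(Drug F)) is just the pooled rate for Drug F: 855/1350 = 0.633.

0.63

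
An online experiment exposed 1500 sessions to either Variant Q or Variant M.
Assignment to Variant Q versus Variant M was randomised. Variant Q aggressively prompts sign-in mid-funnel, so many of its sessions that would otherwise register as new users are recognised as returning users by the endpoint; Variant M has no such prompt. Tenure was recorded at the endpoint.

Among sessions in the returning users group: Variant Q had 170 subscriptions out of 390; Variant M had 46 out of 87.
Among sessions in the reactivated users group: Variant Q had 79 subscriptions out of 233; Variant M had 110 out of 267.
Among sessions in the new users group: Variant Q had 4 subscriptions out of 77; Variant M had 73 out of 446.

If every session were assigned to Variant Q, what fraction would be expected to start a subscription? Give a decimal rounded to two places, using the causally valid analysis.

0.36

Stratifying would compare variants among sessions the variants themselves sorted into user tenure groups — a form of selection on an intermediate. The unconditioned pooled rates give the total causal effect.
So P(outcome | do(Variant Q)) is just the pooled rate for Variant Q: 253/700 = 0.361.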